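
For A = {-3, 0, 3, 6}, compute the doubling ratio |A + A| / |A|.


|A| = 4.
Compute A + A by enumerating all 16 pairs.
A + A = {-6, -3, 0, 3, 6, 9, 12}, so |A + A| = 7.
K = |A + A| / |A| = 7/4 (already in lowest terms) ≈ 1.7500.
Reference: AP of size 4 gives K = 7/4 ≈ 1.7500; a fully generic set of size 4 gives K ≈ 2.5000.

|A| = 4, |A + A| = 7, K = 7/4.


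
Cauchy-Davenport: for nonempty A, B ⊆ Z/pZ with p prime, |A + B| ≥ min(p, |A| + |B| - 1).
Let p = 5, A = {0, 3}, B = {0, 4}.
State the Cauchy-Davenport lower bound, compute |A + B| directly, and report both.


Cauchy-Davenport: |A + B| ≥ min(p, |A| + |B| - 1) for A, B nonempty in Z/pZ.
|A| = 2, |B| = 2, p = 5.
CD lower bound = min(5, 2 + 2 - 1) = min(5, 3) = 3.
Compute A + B mod 5 directly:
a = 0: 0+0=0, 0+4=4
a = 3: 3+0=3, 3+4=2
A + B = {0, 2, 3, 4}, so |A + B| = 4.
Verify: 4 ≥ 3? Yes ✓.

CD lower bound = 3, actual |A + B| = 4.


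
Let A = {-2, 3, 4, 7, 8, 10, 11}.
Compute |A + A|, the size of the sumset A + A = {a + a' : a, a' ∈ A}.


A + A = {a + a' : a, a' ∈ A}; |A| = 7.
General bounds: 2|A| - 1 ≤ |A + A| ≤ |A|(|A|+1)/2, i.e. 13 ≤ |A + A| ≤ 28.
Lower bound 2|A|-1 is attained iff A is an arithmetic progression.
Enumerate sums a + a' for a ≤ a' (symmetric, so this suffices):
a = -2: -2+-2=-4, -2+3=1, -2+4=2, -2+7=5, -2+8=6, -2+10=8, -2+11=9
a = 3: 3+3=6, 3+4=7, 3+7=10, 3+8=11, 3+10=13, 3+11=14
a = 4: 4+4=8, 4+7=11, 4+8=12, 4+10=14, 4+11=15
a = 7: 7+7=14, 7+8=15, 7+10=17, 7+11=18
a = 8: 8+8=16, 8+10=18, 8+11=19
a = 10: 10+10=20, 10+11=21
a = 11: 11+11=22
Distinct sums: {-4, 1, 2, 5, 6, 7, 8, 9, 10, 11, 12, 13, 14, 15, 16, 17, 18, 19, 20, 21, 22}
|A + A| = 21

|A + A| = 21


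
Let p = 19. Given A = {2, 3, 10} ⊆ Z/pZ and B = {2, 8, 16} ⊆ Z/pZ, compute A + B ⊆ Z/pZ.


Work in Z/19Z: reduce every sum a + b modulo 19.
Enumerate all 9 pairs:
a = 2: 2+2=4, 2+8=10, 2+16=18
a = 3: 3+2=5, 3+8=11, 3+16=0
a = 10: 10+2=12, 10+8=18, 10+16=7
Distinct residues collected: {0, 4, 5, 7, 10, 11, 12, 18}
|A + B| = 8 (out of 19 total residues).

A + B = {0, 4, 5, 7, 10, 11, 12, 18}


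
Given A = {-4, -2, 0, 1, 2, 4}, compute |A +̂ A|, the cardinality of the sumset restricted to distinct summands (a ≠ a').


Restricted sumset: A +̂ A = {a + a' : a ∈ A, a' ∈ A, a ≠ a'}.
Equivalently, take A + A and drop any sum 2a that is achievable ONLY as a + a for a ∈ A (i.e. sums representable only with equal summands).
Enumerate pairs (a, a') with a < a' (symmetric, so each unordered pair gives one sum; this covers all a ≠ a'):
  -4 + -2 = -6
  -4 + 0 = -4
  -4 + 1 = -3
  -4 + 2 = -2
  -4 + 4 = 0
  -2 + 0 = -2
  -2 + 1 = -1
  -2 + 2 = 0
  -2 + 4 = 2
  0 + 1 = 1
  0 + 2 = 2
  0 + 4 = 4
  1 + 2 = 3
  1 + 4 = 5
  2 + 4 = 6
Collected distinct sums: {-6, -4, -3, -2, -1, 0, 1, 2, 3, 4, 5, 6}
|A +̂ A| = 12
(Reference bound: |A +̂ A| ≥ 2|A| - 3 for |A| ≥ 2, with |A| = 6 giving ≥ 9.)

|A +̂ A| = 12


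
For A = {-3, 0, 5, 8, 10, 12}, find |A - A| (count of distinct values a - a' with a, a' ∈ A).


A - A = {a - a' : a, a' ∈ A}; |A| = 6.
Bounds: 2|A|-1 ≤ |A - A| ≤ |A|² - |A| + 1, i.e. 11 ≤ |A - A| ≤ 31.
Note: 0 ∈ A - A always (from a - a). The set is symmetric: if d ∈ A - A then -d ∈ A - A.
Enumerate nonzero differences d = a - a' with a > a' (then include -d):
Positive differences: {2, 3, 4, 5, 7, 8, 10, 11, 12, 13, 15}
Full difference set: {0} ∪ (positive diffs) ∪ (negative diffs).
|A - A| = 1 + 2·11 = 23 (matches direct enumeration: 23).

|A - A| = 23


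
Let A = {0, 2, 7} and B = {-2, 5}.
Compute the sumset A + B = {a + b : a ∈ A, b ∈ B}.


A + B = {a + b : a ∈ A, b ∈ B}.
Enumerate all |A|·|B| = 3·2 = 6 pairs (a, b) and collect distinct sums.
a = 0: 0+-2=-2, 0+5=5
a = 2: 2+-2=0, 2+5=7
a = 7: 7+-2=5, 7+5=12
Collecting distinct sums: A + B = {-2, 0, 5, 7, 12}
|A + B| = 5

A + B = {-2, 0, 5, 7, 12}


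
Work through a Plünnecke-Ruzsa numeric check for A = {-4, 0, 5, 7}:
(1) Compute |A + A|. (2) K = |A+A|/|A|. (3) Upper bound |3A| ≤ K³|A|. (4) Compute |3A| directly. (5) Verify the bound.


|A| = 4.
Step 1: Compute A + A by enumerating all 16 pairs.
A + A = {-8, -4, 0, 1, 3, 5, 7, 10, 12, 14}, so |A + A| = 10.
Step 2: Doubling constant K = |A + A|/|A| = 10/4 = 10/4 ≈ 2.5000.
Step 3: Plünnecke-Ruzsa gives |3A| ≤ K³·|A| = (2.5000)³ · 4 ≈ 62.5000.
Step 4: Compute 3A = A + A + A directly by enumerating all triples (a,b,c) ∈ A³; |3A| = 19.
Step 5: Check 19 ≤ 62.5000? Yes ✓.

K = 10/4, Plünnecke-Ruzsa bound K³|A| ≈ 62.5000, |3A| = 19, inequality holds.


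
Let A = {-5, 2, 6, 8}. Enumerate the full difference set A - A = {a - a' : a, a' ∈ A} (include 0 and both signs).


A - A = {a - a' : a, a' ∈ A}.
Compute a - a' for each ordered pair (a, a'):
a = -5: -5--5=0, -5-2=-7, -5-6=-11, -5-8=-13
a = 2: 2--5=7, 2-2=0, 2-6=-4, 2-8=-6
a = 6: 6--5=11, 6-2=4, 6-6=0, 6-8=-2
a = 8: 8--5=13, 8-2=6, 8-6=2, 8-8=0
Collecting distinct values (and noting 0 appears from a-a):
A - A = {-13, -11, -7, -6, -4, -2, 0, 2, 4, 6, 7, 11, 13}
|A - A| = 13

A - A = {-13, -11, -7, -6, -4, -2, 0, 2, 4, 6, 7, 11, 13}


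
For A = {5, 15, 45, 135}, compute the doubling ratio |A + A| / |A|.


|A| = 4.
Compute A + A by enumerating all 16 pairs.
A + A = {10, 20, 30, 50, 60, 90, 140, 150, 180, 270}, so |A + A| = 10.
K = |A + A| / |A| = 10/4 = 5/2 ≈ 2.5000.
Reference: AP of size 4 gives K = 7/4 ≈ 1.7500; a fully generic set of size 4 gives K ≈ 2.5000.

|A| = 4, |A + A| = 10, K = 10/4 = 5/2.


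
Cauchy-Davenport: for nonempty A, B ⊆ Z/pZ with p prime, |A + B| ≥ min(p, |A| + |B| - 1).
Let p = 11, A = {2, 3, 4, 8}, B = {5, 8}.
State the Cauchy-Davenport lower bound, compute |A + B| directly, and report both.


Cauchy-Davenport: |A + B| ≥ min(p, |A| + |B| - 1) for A, B nonempty in Z/pZ.
|A| = 4, |B| = 2, p = 11.
CD lower bound = min(11, 4 + 2 - 1) = min(11, 5) = 5.
Compute A + B mod 11 directly:
a = 2: 2+5=7, 2+8=10
a = 3: 3+5=8, 3+8=0
a = 4: 4+5=9, 4+8=1
a = 8: 8+5=2, 8+8=5
A + B = {0, 1, 2, 5, 7, 8, 9, 10}, so |A + B| = 8.
Verify: 8 ≥ 5? Yes ✓.

CD lower bound = 5, actual |A + B| = 8.


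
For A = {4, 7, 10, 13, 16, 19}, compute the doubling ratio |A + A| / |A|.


|A| = 6.
Compute A + A by enumerating all 36 pairs.
A + A = {8, 11, 14, 17, 20, 23, 26, 29, 32, 35, 38}, so |A + A| = 11.
K = |A + A| / |A| = 11/6 (already in lowest terms) ≈ 1.8333.
Reference: AP of size 6 gives K = 11/6 ≈ 1.8333; a fully generic set of size 6 gives K ≈ 3.5000.

|A| = 6, |A + A| = 11, K = 11/6.


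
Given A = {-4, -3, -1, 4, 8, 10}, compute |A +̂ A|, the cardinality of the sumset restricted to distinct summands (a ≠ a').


Restricted sumset: A +̂ A = {a + a' : a ∈ A, a' ∈ A, a ≠ a'}.
Equivalently, take A + A and drop any sum 2a that is achievable ONLY as a + a for a ∈ A (i.e. sums representable only with equal summands).
Enumerate pairs (a, a') with a < a' (symmetric, so each unordered pair gives one sum; this covers all a ≠ a'):
  -4 + -3 = -7
  -4 + -1 = -5
  -4 + 4 = 0
  -4 + 8 = 4
  -4 + 10 = 6
  -3 + -1 = -4
  -3 + 4 = 1
  -3 + 8 = 5
  -3 + 10 = 7
  -1 + 4 = 3
  -1 + 8 = 7
  -1 + 10 = 9
  4 + 8 = 12
  4 + 10 = 14
  8 + 10 = 18
Collected distinct sums: {-7, -5, -4, 0, 1, 3, 4, 5, 6, 7, 9, 12, 14, 18}
|A +̂ A| = 14
(Reference bound: |A +̂ A| ≥ 2|A| - 3 for |A| ≥ 2, with |A| = 6 giving ≥ 9.)

|A +̂ A| = 14


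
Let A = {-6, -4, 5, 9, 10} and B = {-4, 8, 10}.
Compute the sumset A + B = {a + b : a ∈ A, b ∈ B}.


A + B = {a + b : a ∈ A, b ∈ B}.
Enumerate all |A|·|B| = 5·3 = 15 pairs (a, b) and collect distinct sums.
a = -6: -6+-4=-10, -6+8=2, -6+10=4
a = -4: -4+-4=-8, -4+8=4, -4+10=6
a = 5: 5+-4=1, 5+8=13, 5+10=15
a = 9: 9+-4=5, 9+8=17, 9+10=19
a = 10: 10+-4=6, 10+8=18, 10+10=20
Collecting distinct sums: A + B = {-10, -8, 1, 2, 4, 5, 6, 13, 15, 17, 18, 19, 20}
|A + B| = 13

A + B = {-10, -8, 1, 2, 4, 5, 6, 13, 15, 17, 18, 19, 20}


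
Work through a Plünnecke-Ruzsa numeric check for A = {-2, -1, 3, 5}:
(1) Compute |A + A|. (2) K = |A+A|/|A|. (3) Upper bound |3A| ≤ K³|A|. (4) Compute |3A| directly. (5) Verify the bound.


|A| = 4.
Step 1: Compute A + A by enumerating all 16 pairs.
A + A = {-4, -3, -2, 1, 2, 3, 4, 6, 8, 10}, so |A + A| = 10.
Step 2: Doubling constant K = |A + A|/|A| = 10/4 = 10/4 ≈ 2.5000.
Step 3: Plünnecke-Ruzsa gives |3A| ≤ K³·|A| = (2.5000)³ · 4 ≈ 62.5000.
Step 4: Compute 3A = A + A + A directly by enumerating all triples (a,b,c) ∈ A³; |3A| = 18.
Step 5: Check 18 ≤ 62.5000? Yes ✓.

K = 10/4, Plünnecke-Ruzsa bound K³|A| ≈ 62.5000, |3A| = 18, inequality holds.


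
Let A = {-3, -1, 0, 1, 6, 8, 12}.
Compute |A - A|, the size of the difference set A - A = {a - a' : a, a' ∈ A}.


A - A = {a - a' : a, a' ∈ A}; |A| = 7.
Bounds: 2|A|-1 ≤ |A - A| ≤ |A|² - |A| + 1, i.e. 13 ≤ |A - A| ≤ 43.
Note: 0 ∈ A - A always (from a - a). The set is symmetric: if d ∈ A - A then -d ∈ A - A.
Enumerate nonzero differences d = a - a' with a > a' (then include -d):
Positive differences: {1, 2, 3, 4, 5, 6, 7, 8, 9, 11, 12, 13, 15}
Full difference set: {0} ∪ (positive diffs) ∪ (negative diffs).
|A - A| = 1 + 2·13 = 27 (matches direct enumeration: 27).

|A - A| = 27


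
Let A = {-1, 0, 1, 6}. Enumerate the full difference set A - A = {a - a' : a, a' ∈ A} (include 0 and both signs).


A - A = {a - a' : a, a' ∈ A}.
Compute a - a' for each ordered pair (a, a'):
a = -1: -1--1=0, -1-0=-1, -1-1=-2, -1-6=-7
a = 0: 0--1=1, 0-0=0, 0-1=-1, 0-6=-6
a = 1: 1--1=2, 1-0=1, 1-1=0, 1-6=-5
a = 6: 6--1=7, 6-0=6, 6-1=5, 6-6=0
Collecting distinct values (and noting 0 appears from a-a):
A - A = {-7, -6, -5, -2, -1, 0, 1, 2, 5, 6, 7}
|A - A| = 11

A - A = {-7, -6, -5, -2, -1, 0, 1, 2, 5, 6, 7}


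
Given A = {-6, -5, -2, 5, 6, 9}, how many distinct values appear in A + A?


A + A = {a + a' : a, a' ∈ A}; |A| = 6.
General bounds: 2|A| - 1 ≤ |A + A| ≤ |A|(|A|+1)/2, i.e. 11 ≤ |A + A| ≤ 21.
Lower bound 2|A|-1 is attained iff A is an arithmetic progression.
Enumerate sums a + a' for a ≤ a' (symmetric, so this suffices):
a = -6: -6+-6=-12, -6+-5=-11, -6+-2=-8, -6+5=-1, -6+6=0, -6+9=3
a = -5: -5+-5=-10, -5+-2=-7, -5+5=0, -5+6=1, -5+9=4
a = -2: -2+-2=-4, -2+5=3, -2+6=4, -2+9=7
a = 5: 5+5=10, 5+6=11, 5+9=14
a = 6: 6+6=12, 6+9=15
a = 9: 9+9=18
Distinct sums: {-12, -11, -10, -8, -7, -4, -1, 0, 1, 3, 4, 7, 10, 11, 12, 14, 15, 18}
|A + A| = 18

|A + A| = 18


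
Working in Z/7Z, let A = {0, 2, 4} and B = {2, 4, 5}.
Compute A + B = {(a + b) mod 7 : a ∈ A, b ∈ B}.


Work in Z/7Z: reduce every sum a + b modulo 7.
Enumerate all 9 pairs:
a = 0: 0+2=2, 0+4=4, 0+5=5
a = 2: 2+2=4, 2+4=6, 2+5=0
a = 4: 4+2=6, 4+4=1, 4+5=2
Distinct residues collected: {0, 1, 2, 4, 5, 6}
|A + B| = 6 (out of 7 total residues).

A + B = {0, 1, 2, 4, 5, 6}


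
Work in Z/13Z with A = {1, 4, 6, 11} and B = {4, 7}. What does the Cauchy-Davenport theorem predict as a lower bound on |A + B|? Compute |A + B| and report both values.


Cauchy-Davenport: |A + B| ≥ min(p, |A| + |B| - 1) for A, B nonempty in Z/pZ.
|A| = 4, |B| = 2, p = 13.
CD lower bound = min(13, 4 + 2 - 1) = min(13, 5) = 5.
Compute A + B mod 13 directly:
a = 1: 1+4=5, 1+7=8
a = 4: 4+4=8, 4+7=11
a = 6: 6+4=10, 6+7=0
a = 11: 11+4=2, 11+7=5
A + B = {0, 2, 5, 8, 10, 11}, so |A + B| = 6.
Verify: 6 ≥ 5? Yes ✓.

CD lower bound = 5, actual |A + B| = 6.


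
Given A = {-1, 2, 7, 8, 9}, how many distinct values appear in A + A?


A + A = {a + a' : a, a' ∈ A}; |A| = 5.
General bounds: 2|A| - 1 ≤ |A + A| ≤ |A|(|A|+1)/2, i.e. 9 ≤ |A + A| ≤ 15.
Lower bound 2|A|-1 is attained iff A is an arithmetic progression.
Enumerate sums a + a' for a ≤ a' (symmetric, so this suffices):
a = -1: -1+-1=-2, -1+2=1, -1+7=6, -1+8=7, -1+9=8
a = 2: 2+2=4, 2+7=9, 2+8=10, 2+9=11
a = 7: 7+7=14, 7+8=15, 7+9=16
a = 8: 8+8=16, 8+9=17
a = 9: 9+9=18
Distinct sums: {-2, 1, 4, 6, 7, 8, 9, 10, 11, 14, 15, 16, 17, 18}
|A + A| = 14

|A + A| = 14


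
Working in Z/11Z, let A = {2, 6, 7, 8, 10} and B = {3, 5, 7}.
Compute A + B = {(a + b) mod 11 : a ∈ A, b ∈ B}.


Work in Z/11Z: reduce every sum a + b modulo 11.
Enumerate all 15 pairs:
a = 2: 2+3=5, 2+5=7, 2+7=9
a = 6: 6+3=9, 6+5=0, 6+7=2
a = 7: 7+3=10, 7+5=1, 7+7=3
a = 8: 8+3=0, 8+5=2, 8+7=4
a = 10: 10+3=2, 10+5=4, 10+7=6
Distinct residues collected: {0, 1, 2, 3, 4, 5, 6, 7, 9, 10}
|A + B| = 10 (out of 11 total residues).

A + B = {0, 1, 2, 3, 4, 5, 6, 7, 9, 10}


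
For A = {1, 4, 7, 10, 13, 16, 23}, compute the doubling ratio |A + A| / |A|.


|A| = 7.
Compute A + A by enumerating all 49 pairs.
A + A = {2, 5, 8, 11, 14, 17, 20, 23, 24, 26, 27, 29, 30, 32, 33, 36, 39, 46}, so |A + A| = 18.
K = |A + A| / |A| = 18/7 (already in lowest terms) ≈ 2.5714.
Reference: AP of size 7 gives K = 13/7 ≈ 1.8571; a fully generic set of size 7 gives K ≈ 4.0000.

|A| = 7, |A + A| = 18, K = 18/7.


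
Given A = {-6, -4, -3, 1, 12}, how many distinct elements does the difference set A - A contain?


A - A = {a - a' : a, a' ∈ A}; |A| = 5.
Bounds: 2|A|-1 ≤ |A - A| ≤ |A|² - |A| + 1, i.e. 9 ≤ |A - A| ≤ 21.
Note: 0 ∈ A - A always (from a - a). The set is symmetric: if d ∈ A - A then -d ∈ A - A.
Enumerate nonzero differences d = a - a' with a > a' (then include -d):
Positive differences: {1, 2, 3, 4, 5, 7, 11, 15, 16, 18}
Full difference set: {0} ∪ (positive diffs) ∪ (negative diffs).
|A - A| = 1 + 2·10 = 21 (matches direct enumeration: 21).

|A - A| = 21


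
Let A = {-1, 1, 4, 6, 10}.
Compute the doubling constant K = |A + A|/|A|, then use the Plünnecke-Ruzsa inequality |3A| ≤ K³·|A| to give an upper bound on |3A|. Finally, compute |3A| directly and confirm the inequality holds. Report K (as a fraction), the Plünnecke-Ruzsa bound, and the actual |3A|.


|A| = 5.
Step 1: Compute A + A by enumerating all 25 pairs.
A + A = {-2, 0, 2, 3, 5, 7, 8, 9, 10, 11, 12, 14, 16, 20}, so |A + A| = 14.
Step 2: Doubling constant K = |A + A|/|A| = 14/5 = 14/5 ≈ 2.8000.
Step 3: Plünnecke-Ruzsa gives |3A| ≤ K³·|A| = (2.8000)³ · 5 ≈ 109.7600.
Step 4: Compute 3A = A + A + A directly by enumerating all triples (a,b,c) ∈ A³; |3A| = 26.
Step 5: Check 26 ≤ 109.7600? Yes ✓.

K = 14/5, Plünnecke-Ruzsa bound K³|A| ≈ 109.7600, |3A| = 26, inequality holds.


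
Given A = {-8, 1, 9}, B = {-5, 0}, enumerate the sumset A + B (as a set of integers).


A + B = {a + b : a ∈ A, b ∈ B}.
Enumerate all |A|·|B| = 3·2 = 6 pairs (a, b) and collect distinct sums.
a = -8: -8+-5=-13, -8+0=-8
a = 1: 1+-5=-4, 1+0=1
a = 9: 9+-5=4, 9+0=9
Collecting distinct sums: A + B = {-13, -8, -4, 1, 4, 9}
|A + B| = 6

A + B = {-13, -8, -4, 1, 4, 9}


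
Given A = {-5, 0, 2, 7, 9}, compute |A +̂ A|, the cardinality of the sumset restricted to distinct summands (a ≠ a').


Restricted sumset: A +̂ A = {a + a' : a ∈ A, a' ∈ A, a ≠ a'}.
Equivalently, take A + A and drop any sum 2a that is achievable ONLY as a + a for a ∈ A (i.e. sums representable only with equal summands).
Enumerate pairs (a, a') with a < a' (symmetric, so each unordered pair gives one sum; this covers all a ≠ a'):
  -5 + 0 = -5
  -5 + 2 = -3
  -5 + 7 = 2
  -5 + 9 = 4
  0 + 2 = 2
  0 + 7 = 7
  0 + 9 = 9
  2 + 7 = 9
  2 + 9 = 11
  7 + 9 = 16
Collected distinct sums: {-5, -3, 2, 4, 7, 9, 11, 16}
|A +̂ A| = 8
(Reference bound: |A +̂ A| ≥ 2|A| - 3 for |A| ≥ 2, with |A| = 5 giving ≥ 7.)

|A +̂ A| = 8


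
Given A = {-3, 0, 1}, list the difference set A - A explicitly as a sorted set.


A - A = {a - a' : a, a' ∈ A}.
Compute a - a' for each ordered pair (a, a'):
a = -3: -3--3=0, -3-0=-3, -3-1=-4
a = 0: 0--3=3, 0-0=0, 0-1=-1
a = 1: 1--3=4, 1-0=1, 1-1=0
Collecting distinct values (and noting 0 appears from a-a):
A - A = {-4, -3, -1, 0, 1, 3, 4}
|A - A| = 7

A - A = {-4, -3, -1, 0, 1, 3, 4}


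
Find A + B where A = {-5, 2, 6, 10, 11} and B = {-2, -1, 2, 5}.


A + B = {a + b : a ∈ A, b ∈ B}.
Enumerate all |A|·|B| = 5·4 = 20 pairs (a, b) and collect distinct sums.
a = -5: -5+-2=-7, -5+-1=-6, -5+2=-3, -5+5=0
a = 2: 2+-2=0, 2+-1=1, 2+2=4, 2+5=7
a = 6: 6+-2=4, 6+-1=5, 6+2=8, 6+5=11
a = 10: 10+-2=8, 10+-1=9, 10+2=12, 10+5=15
a = 11: 11+-2=9, 11+-1=10, 11+2=13, 11+5=16
Collecting distinct sums: A + B = {-7, -6, -3, 0, 1, 4, 5, 7, 8, 9, 10, 11, 12, 13, 15, 16}
|A + B| = 16

A + B = {-7, -6, -3, 0, 1, 4, 5, 7, 8, 9, 10, 11, 12, 13, 15, 16}


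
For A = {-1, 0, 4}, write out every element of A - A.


A - A = {a - a' : a, a' ∈ A}.
Compute a - a' for each ordered pair (a, a'):
a = -1: -1--1=0, -1-0=-1, -1-4=-5
a = 0: 0--1=1, 0-0=0, 0-4=-4
a = 4: 4--1=5, 4-0=4, 4-4=0
Collecting distinct values (and noting 0 appears from a-a):
A - A = {-5, -4, -1, 0, 1, 4, 5}
|A - A| = 7

A - A = {-5, -4, -1, 0, 1, 4, 5}


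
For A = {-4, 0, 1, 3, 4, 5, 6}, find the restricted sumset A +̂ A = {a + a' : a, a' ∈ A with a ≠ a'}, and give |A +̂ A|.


Restricted sumset: A +̂ A = {a + a' : a ∈ A, a' ∈ A, a ≠ a'}.
Equivalently, take A + A and drop any sum 2a that is achievable ONLY as a + a for a ∈ A (i.e. sums representable only with equal summands).
Enumerate pairs (a, a') with a < a' (symmetric, so each unordered pair gives one sum; this covers all a ≠ a'):
  -4 + 0 = -4
  -4 + 1 = -3
  -4 + 3 = -1
  -4 + 4 = 0
  -4 + 5 = 1
  -4 + 6 = 2
  0 + 1 = 1
  0 + 3 = 3
  0 + 4 = 4
  0 + 5 = 5
  0 + 6 = 6
  1 + 3 = 4
  1 + 4 = 5
  1 + 5 = 6
  1 + 6 = 7
  3 + 4 = 7
  3 + 5 = 8
  3 + 6 = 9
  4 + 5 = 9
  4 + 6 = 10
  5 + 6 = 11
Collected distinct sums: {-4, -3, -1, 0, 1, 2, 3, 4, 5, 6, 7, 8, 9, 10, 11}
|A +̂ A| = 15
(Reference bound: |A +̂ A| ≥ 2|A| - 3 for |A| ≥ 2, with |A| = 7 giving ≥ 11.)

|A +̂ A| = 15


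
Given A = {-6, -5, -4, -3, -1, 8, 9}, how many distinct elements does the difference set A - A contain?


A - A = {a - a' : a, a' ∈ A}; |A| = 7.
Bounds: 2|A|-1 ≤ |A - A| ≤ |A|² - |A| + 1, i.e. 13 ≤ |A - A| ≤ 43.
Note: 0 ∈ A - A always (from a - a). The set is symmetric: if d ∈ A - A then -d ∈ A - A.
Enumerate nonzero differences d = a - a' with a > a' (then include -d):
Positive differences: {1, 2, 3, 4, 5, 9, 10, 11, 12, 13, 14, 15}
Full difference set: {0} ∪ (positive diffs) ∪ (negative diffs).
|A - A| = 1 + 2·12 = 25 (matches direct enumeration: 25).

|A - A| = 25


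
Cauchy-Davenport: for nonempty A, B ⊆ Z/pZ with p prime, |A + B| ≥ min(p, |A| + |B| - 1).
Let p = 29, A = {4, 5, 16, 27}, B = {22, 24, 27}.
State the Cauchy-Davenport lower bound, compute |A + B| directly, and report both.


Cauchy-Davenport: |A + B| ≥ min(p, |A| + |B| - 1) for A, B nonempty in Z/pZ.
|A| = 4, |B| = 3, p = 29.
CD lower bound = min(29, 4 + 3 - 1) = min(29, 6) = 6.
Compute A + B mod 29 directly:
a = 4: 4+22=26, 4+24=28, 4+27=2
a = 5: 5+22=27, 5+24=0, 5+27=3
a = 16: 16+22=9, 16+24=11, 16+27=14
a = 27: 27+22=20, 27+24=22, 27+27=25
A + B = {0, 2, 3, 9, 11, 14, 20, 22, 25, 26, 27, 28}, so |A + B| = 12.
Verify: 12 ≥ 6? Yes ✓.

CD lower bound = 6, actual |A + B| = 12.


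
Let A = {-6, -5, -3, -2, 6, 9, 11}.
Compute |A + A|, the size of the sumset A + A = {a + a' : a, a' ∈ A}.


A + A = {a + a' : a, a' ∈ A}; |A| = 7.
General bounds: 2|A| - 1 ≤ |A + A| ≤ |A|(|A|+1)/2, i.e. 13 ≤ |A + A| ≤ 28.
Lower bound 2|A|-1 is attained iff A is an arithmetic progression.
Enumerate sums a + a' for a ≤ a' (symmetric, so this suffices):
a = -6: -6+-6=-12, -6+-5=-11, -6+-3=-9, -6+-2=-8, -6+6=0, -6+9=3, -6+11=5
a = -5: -5+-5=-10, -5+-3=-8, -5+-2=-7, -5+6=1, -5+9=4, -5+11=6
a = -3: -3+-3=-6, -3+-2=-5, -3+6=3, -3+9=6, -3+11=8
a = -2: -2+-2=-4, -2+6=4, -2+9=7, -2+11=9
a = 6: 6+6=12, 6+9=15, 6+11=17
a = 9: 9+9=18, 9+11=20
a = 11: 11+11=22
Distinct sums: {-12, -11, -10, -9, -8, -7, -6, -5, -4, 0, 1, 3, 4, 5, 6, 7, 8, 9, 12, 15, 17, 18, 20, 22}
|A + A| = 24

|A + A| = 24


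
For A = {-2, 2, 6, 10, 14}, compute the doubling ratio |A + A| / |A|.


|A| = 5.
Compute A + A by enumerating all 25 pairs.
A + A = {-4, 0, 4, 8, 12, 16, 20, 24, 28}, so |A + A| = 9.
K = |A + A| / |A| = 9/5 (already in lowest terms) ≈ 1.8000.
Reference: AP of size 5 gives K = 9/5 ≈ 1.8000; a fully generic set of size 5 gives K ≈ 3.0000.

|A| = 5, |A + A| = 9, K = 9/5.


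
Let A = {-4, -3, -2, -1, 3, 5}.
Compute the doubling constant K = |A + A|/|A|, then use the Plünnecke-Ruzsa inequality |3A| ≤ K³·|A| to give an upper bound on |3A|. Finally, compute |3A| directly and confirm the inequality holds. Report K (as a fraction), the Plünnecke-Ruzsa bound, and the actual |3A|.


|A| = 6.
Step 1: Compute A + A by enumerating all 36 pairs.
A + A = {-8, -7, -6, -5, -4, -3, -2, -1, 0, 1, 2, 3, 4, 6, 8, 10}, so |A + A| = 16.
Step 2: Doubling constant K = |A + A|/|A| = 16/6 = 16/6 ≈ 2.6667.
Step 3: Plünnecke-Ruzsa gives |3A| ≤ K³·|A| = (2.6667)³ · 6 ≈ 113.7778.
Step 4: Compute 3A = A + A + A directly by enumerating all triples (a,b,c) ∈ A³; |3A| = 25.
Step 5: Check 25 ≤ 113.7778? Yes ✓.

K = 16/6, Plünnecke-Ruzsa bound K³|A| ≈ 113.7778, |3A| = 25, inequality holds.


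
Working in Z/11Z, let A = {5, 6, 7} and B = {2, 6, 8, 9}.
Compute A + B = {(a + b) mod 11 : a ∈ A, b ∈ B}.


Work in Z/11Z: reduce every sum a + b modulo 11.
Enumerate all 12 pairs:
a = 5: 5+2=7, 5+6=0, 5+8=2, 5+9=3
a = 6: 6+2=8, 6+6=1, 6+8=3, 6+9=4
a = 7: 7+2=9, 7+6=2, 7+8=4, 7+9=5
Distinct residues collected: {0, 1, 2, 3, 4, 5, 7, 8, 9}
|A + B| = 9 (out of 11 total residues).

A + B = {0, 1, 2, 3, 4, 5, 7, 8, 9}


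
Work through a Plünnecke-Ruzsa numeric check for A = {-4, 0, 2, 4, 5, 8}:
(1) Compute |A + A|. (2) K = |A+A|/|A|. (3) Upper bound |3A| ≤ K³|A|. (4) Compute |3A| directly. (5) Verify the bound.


|A| = 6.
Step 1: Compute A + A by enumerating all 36 pairs.
A + A = {-8, -4, -2, 0, 1, 2, 4, 5, 6, 7, 8, 9, 10, 12, 13, 16}, so |A + A| = 16.
Step 2: Doubling constant K = |A + A|/|A| = 16/6 = 16/6 ≈ 2.6667.
Step 3: Plünnecke-Ruzsa gives |3A| ≤ K³·|A| = (2.6667)³ · 6 ≈ 113.7778.
Step 4: Compute 3A = A + A + A directly by enumerating all triples (a,b,c) ∈ A³; |3A| = 28.
Step 5: Check 28 ≤ 113.7778? Yes ✓.

K = 16/6, Plünnecke-Ruzsa bound K³|A| ≈ 113.7778, |3A| = 28, inequality holds.


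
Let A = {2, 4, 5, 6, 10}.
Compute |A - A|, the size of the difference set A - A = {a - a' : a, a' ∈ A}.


A - A = {a - a' : a, a' ∈ A}; |A| = 5.
Bounds: 2|A|-1 ≤ |A - A| ≤ |A|² - |A| + 1, i.e. 9 ≤ |A - A| ≤ 21.
Note: 0 ∈ A - A always (from a - a). The set is symmetric: if d ∈ A - A then -d ∈ A - A.
Enumerate nonzero differences d = a - a' with a > a' (then include -d):
Positive differences: {1, 2, 3, 4, 5, 6, 8}
Full difference set: {0} ∪ (positive diffs) ∪ (negative diffs).
|A - A| = 1 + 2·7 = 15 (matches direct enumeration: 15).

|A - A| = 15


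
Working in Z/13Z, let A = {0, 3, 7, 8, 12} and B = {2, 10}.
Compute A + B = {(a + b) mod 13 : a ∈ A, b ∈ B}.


Work in Z/13Z: reduce every sum a + b modulo 13.
Enumerate all 10 pairs:
a = 0: 0+2=2, 0+10=10
a = 3: 3+2=5, 3+10=0
a = 7: 7+2=9, 7+10=4
a = 8: 8+2=10, 8+10=5
a = 12: 12+2=1, 12+10=9
Distinct residues collected: {0, 1, 2, 4, 5, 9, 10}
|A + B| = 7 (out of 13 total residues).

A + B = {0, 1, 2, 4, 5, 9, 10}


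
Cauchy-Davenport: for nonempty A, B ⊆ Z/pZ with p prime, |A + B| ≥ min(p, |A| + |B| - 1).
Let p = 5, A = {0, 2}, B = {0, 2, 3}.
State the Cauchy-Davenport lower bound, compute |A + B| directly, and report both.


Cauchy-Davenport: |A + B| ≥ min(p, |A| + |B| - 1) for A, B nonempty in Z/pZ.
|A| = 2, |B| = 3, p = 5.
CD lower bound = min(5, 2 + 3 - 1) = min(5, 4) = 4.
Compute A + B mod 5 directly:
a = 0: 0+0=0, 0+2=2, 0+3=3
a = 2: 2+0=2, 2+2=4, 2+3=0
A + B = {0, 2, 3, 4}, so |A + B| = 4.
Verify: 4 ≥ 4? Yes ✓.

CD lower bound = 4, actual |A + B| = 4.


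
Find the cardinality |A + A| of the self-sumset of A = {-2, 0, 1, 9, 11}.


A + A = {a + a' : a, a' ∈ A}; |A| = 5.
General bounds: 2|A| - 1 ≤ |A + A| ≤ |A|(|A|+1)/2, i.e. 9 ≤ |A + A| ≤ 15.
Lower bound 2|A|-1 is attained iff A is an arithmetic progression.
Enumerate sums a + a' for a ≤ a' (symmetric, so this suffices):
a = -2: -2+-2=-4, -2+0=-2, -2+1=-1, -2+9=7, -2+11=9
a = 0: 0+0=0, 0+1=1, 0+9=9, 0+11=11
a = 1: 1+1=2, 1+9=10, 1+11=12
a = 9: 9+9=18, 9+11=20
a = 11: 11+11=22
Distinct sums: {-4, -2, -1, 0, 1, 2, 7, 9, 10, 11, 12, 18, 20, 22}
|A + A| = 14

|A + A| = 14


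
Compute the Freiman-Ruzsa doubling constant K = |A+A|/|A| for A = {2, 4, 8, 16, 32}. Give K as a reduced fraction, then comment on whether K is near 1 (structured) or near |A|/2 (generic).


|A| = 5.
Compute A + A by enumerating all 25 pairs.
A + A = {4, 6, 8, 10, 12, 16, 18, 20, 24, 32, 34, 36, 40, 48, 64}, so |A + A| = 15.
K = |A + A| / |A| = 15/5 = 3/1 ≈ 3.0000.
Reference: AP of size 5 gives K = 9/5 ≈ 1.8000; a fully generic set of size 5 gives K ≈ 3.0000.

|A| = 5, |A + A| = 15, K = 15/5 = 3/1.


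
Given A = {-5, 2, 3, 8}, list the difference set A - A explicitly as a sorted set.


A - A = {a - a' : a, a' ∈ A}.
Compute a - a' for each ordered pair (a, a'):
a = -5: -5--5=0, -5-2=-7, -5-3=-8, -5-8=-13
a = 2: 2--5=7, 2-2=0, 2-3=-1, 2-8=-6
a = 3: 3--5=8, 3-2=1, 3-3=0, 3-8=-5
a = 8: 8--5=13, 8-2=6, 8-3=5, 8-8=0
Collecting distinct values (and noting 0 appears from a-a):
A - A = {-13, -8, -7, -6, -5, -1, 0, 1, 5, 6, 7, 8, 13}
|A - A| = 13

A - A = {-13, -8, -7, -6, -5, -1, 0, 1, 5, 6, 7, 8, 13}


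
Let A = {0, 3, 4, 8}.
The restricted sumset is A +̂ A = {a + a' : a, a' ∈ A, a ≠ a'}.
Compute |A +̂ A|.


Restricted sumset: A +̂ A = {a + a' : a ∈ A, a' ∈ A, a ≠ a'}.
Equivalently, take A + A and drop any sum 2a that is achievable ONLY as a + a for a ∈ A (i.e. sums representable only with equal summands).
Enumerate pairs (a, a') with a < a' (symmetric, so each unordered pair gives one sum; this covers all a ≠ a'):
  0 + 3 = 3
  0 + 4 = 4
  0 + 8 = 8
  3 + 4 = 7
  3 + 8 = 11
  4 + 8 = 12
Collected distinct sums: {3, 4, 7, 8, 11, 12}
|A +̂ A| = 6
(Reference bound: |A +̂ A| ≥ 2|A| - 3 for |A| ≥ 2, with |A| = 4 giving ≥ 5.)

|A +̂ A| = 6


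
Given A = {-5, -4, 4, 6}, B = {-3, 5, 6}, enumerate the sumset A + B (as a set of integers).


A + B = {a + b : a ∈ A, b ∈ B}.
Enumerate all |A|·|B| = 4·3 = 12 pairs (a, b) and collect distinct sums.
a = -5: -5+-3=-8, -5+5=0, -5+6=1
a = -4: -4+-3=-7, -4+5=1, -4+6=2
a = 4: 4+-3=1, 4+5=9, 4+6=10
a = 6: 6+-3=3, 6+5=11, 6+6=12
Collecting distinct sums: A + B = {-8, -7, 0, 1, 2, 3, 9, 10, 11, 12}
|A + B| = 10

A + B = {-8, -7, 0, 1, 2, 3, 9, 10, 11, 12}


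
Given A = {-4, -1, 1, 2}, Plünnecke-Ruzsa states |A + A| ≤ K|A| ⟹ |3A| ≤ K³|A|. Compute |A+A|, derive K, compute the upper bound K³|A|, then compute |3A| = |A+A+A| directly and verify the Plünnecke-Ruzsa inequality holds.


|A| = 4.
Step 1: Compute A + A by enumerating all 16 pairs.
A + A = {-8, -5, -3, -2, 0, 1, 2, 3, 4}, so |A + A| = 9.
Step 2: Doubling constant K = |A + A|/|A| = 9/4 = 9/4 ≈ 2.2500.
Step 3: Plünnecke-Ruzsa gives |3A| ≤ K³·|A| = (2.2500)³ · 4 ≈ 45.5625.
Step 4: Compute 3A = A + A + A directly by enumerating all triples (a,b,c) ∈ A³; |3A| = 15.
Step 5: Check 15 ≤ 45.5625? Yes ✓.

K = 9/4, Plünnecke-Ruzsa bound K³|A| ≈ 45.5625, |3A| = 15, inequality holds.


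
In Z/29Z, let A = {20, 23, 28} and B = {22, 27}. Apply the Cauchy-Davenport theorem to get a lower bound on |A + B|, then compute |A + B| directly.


Cauchy-Davenport: |A + B| ≥ min(p, |A| + |B| - 1) for A, B nonempty in Z/pZ.
|A| = 3, |B| = 2, p = 29.
CD lower bound = min(29, 3 + 2 - 1) = min(29, 4) = 4.
Compute A + B mod 29 directly:
a = 20: 20+22=13, 20+27=18
a = 23: 23+22=16, 23+27=21
a = 28: 28+22=21, 28+27=26
A + B = {13, 16, 18, 21, 26}, so |A + B| = 5.
Verify: 5 ≥ 4? Yes ✓.

CD lower bound = 4, actual |A + B| = 5.


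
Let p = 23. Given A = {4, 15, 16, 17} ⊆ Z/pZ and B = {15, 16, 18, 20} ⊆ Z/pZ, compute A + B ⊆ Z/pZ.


Work in Z/23Z: reduce every sum a + b modulo 23.
Enumerate all 16 pairs:
a = 4: 4+15=19, 4+16=20, 4+18=22, 4+20=1
a = 15: 15+15=7, 15+16=8, 15+18=10, 15+20=12
a = 16: 16+15=8, 16+16=9, 16+18=11, 16+20=13
a = 17: 17+15=9, 17+16=10, 17+18=12, 17+20=14
Distinct residues collected: {1, 7, 8, 9, 10, 11, 12, 13, 14, 19, 20, 22}
|A + B| = 12 (out of 23 total residues).

A + B = {1, 7, 8, 9, 10, 11, 12, 13, 14, 19, 20, 22}


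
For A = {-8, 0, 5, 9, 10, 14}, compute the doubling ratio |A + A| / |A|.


|A| = 6.
Compute A + A by enumerating all 36 pairs.
A + A = {-16, -8, -3, 0, 1, 2, 5, 6, 9, 10, 14, 15, 18, 19, 20, 23, 24, 28}, so |A + A| = 18.
K = |A + A| / |A| = 18/6 = 3/1 ≈ 3.0000.
Reference: AP of size 6 gives K = 11/6 ≈ 1.8333; a fully generic set of size 6 gives K ≈ 3.5000.

|A| = 6, |A + A| = 18, K = 18/6 = 3/1.


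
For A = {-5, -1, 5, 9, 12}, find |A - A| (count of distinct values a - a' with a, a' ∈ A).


A - A = {a - a' : a, a' ∈ A}; |A| = 5.
Bounds: 2|A|-1 ≤ |A - A| ≤ |A|² - |A| + 1, i.e. 9 ≤ |A - A| ≤ 21.
Note: 0 ∈ A - A always (from a - a). The set is symmetric: if d ∈ A - A then -d ∈ A - A.
Enumerate nonzero differences d = a - a' with a > a' (then include -d):
Positive differences: {3, 4, 6, 7, 10, 13, 14, 17}
Full difference set: {0} ∪ (positive diffs) ∪ (negative diffs).
|A - A| = 1 + 2·8 = 17 (matches direct enumeration: 17).

|A - A| = 17


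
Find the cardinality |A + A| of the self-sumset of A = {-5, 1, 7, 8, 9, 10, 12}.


A + A = {a + a' : a, a' ∈ A}; |A| = 7.
General bounds: 2|A| - 1 ≤ |A + A| ≤ |A|(|A|+1)/2, i.e. 13 ≤ |A + A| ≤ 28.
Lower bound 2|A|-1 is attained iff A is an arithmetic progression.
Enumerate sums a + a' for a ≤ a' (symmetric, so this suffices):
a = -5: -5+-5=-10, -5+1=-4, -5+7=2, -5+8=3, -5+9=4, -5+10=5, -5+12=7
a = 1: 1+1=2, 1+7=8, 1+8=9, 1+9=10, 1+10=11, 1+12=13
a = 7: 7+7=14, 7+8=15, 7+9=16, 7+10=17, 7+12=19
a = 8: 8+8=16, 8+9=17, 8+10=18, 8+12=20
a = 9: 9+9=18, 9+10=19, 9+12=21
a = 10: 10+10=20, 10+12=22
a = 12: 12+12=24
Distinct sums: {-10, -4, 2, 3, 4, 5, 7, 8, 9, 10, 11, 13, 14, 15, 16, 17, 18, 19, 20, 21, 22, 24}
|A + A| = 22

|A + A| = 22


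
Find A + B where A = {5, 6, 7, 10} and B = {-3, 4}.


A + B = {a + b : a ∈ A, b ∈ B}.
Enumerate all |A|·|B| = 4·2 = 8 pairs (a, b) and collect distinct sums.
a = 5: 5+-3=2, 5+4=9
a = 6: 6+-3=3, 6+4=10
a = 7: 7+-3=4, 7+4=11
a = 10: 10+-3=7, 10+4=14
Collecting distinct sums: A + B = {2, 3, 4, 7, 9, 10, 11, 14}
|A + B| = 8

A + B = {2, 3, 4, 7, 9, 10, 11, 14}


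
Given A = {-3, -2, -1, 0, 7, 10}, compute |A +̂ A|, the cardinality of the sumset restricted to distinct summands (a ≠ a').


Restricted sumset: A +̂ A = {a + a' : a ∈ A, a' ∈ A, a ≠ a'}.
Equivalently, take A + A and drop any sum 2a that is achievable ONLY as a + a for a ∈ A (i.e. sums representable only with equal summands).
Enumerate pairs (a, a') with a < a' (symmetric, so each unordered pair gives one sum; this covers all a ≠ a'):
  -3 + -2 = -5
  -3 + -1 = -4
  -3 + 0 = -3
  -3 + 7 = 4
  -3 + 10 = 7
  -2 + -1 = -3
  -2 + 0 = -2
  -2 + 7 = 5
  -2 + 10 = 8
  -1 + 0 = -1
  -1 + 7 = 6
  -1 + 10 = 9
  0 + 7 = 7
  0 + 10 = 10
  7 + 10 = 17
Collected distinct sums: {-5, -4, -3, -2, -1, 4, 5, 6, 7, 8, 9, 10, 17}
|A +̂ A| = 13
(Reference bound: |A +̂ A| ≥ 2|A| - 3 for |A| ≥ 2, with |A| = 6 giving ≥ 9.)

|A +̂ A| = 13


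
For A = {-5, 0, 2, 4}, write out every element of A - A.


A - A = {a - a' : a, a' ∈ A}.
Compute a - a' for each ordered pair (a, a'):
a = -5: -5--5=0, -5-0=-5, -5-2=-7, -5-4=-9
a = 0: 0--5=5, 0-0=0, 0-2=-2, 0-4=-4
a = 2: 2--5=7, 2-0=2, 2-2=0, 2-4=-2
a = 4: 4--5=9, 4-0=4, 4-2=2, 4-4=0
Collecting distinct values (and noting 0 appears from a-a):
A - A = {-9, -7, -5, -4, -2, 0, 2, 4, 5, 7, 9}
|A - A| = 11

A - A = {-9, -7, -5, -4, -2, 0, 2, 4, 5, 7, 9}


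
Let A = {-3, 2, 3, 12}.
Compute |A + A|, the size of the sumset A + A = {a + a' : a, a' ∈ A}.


A + A = {a + a' : a, a' ∈ A}; |A| = 4.
General bounds: 2|A| - 1 ≤ |A + A| ≤ |A|(|A|+1)/2, i.e. 7 ≤ |A + A| ≤ 10.
Lower bound 2|A|-1 is attained iff A is an arithmetic progression.
Enumerate sums a + a' for a ≤ a' (symmetric, so this suffices):
a = -3: -3+-3=-6, -3+2=-1, -3+3=0, -3+12=9
a = 2: 2+2=4, 2+3=5, 2+12=14
a = 3: 3+3=6, 3+12=15
a = 12: 12+12=24
Distinct sums: {-6, -1, 0, 4, 5, 6, 9, 14, 15, 24}
|A + A| = 10

|A + A| = 10


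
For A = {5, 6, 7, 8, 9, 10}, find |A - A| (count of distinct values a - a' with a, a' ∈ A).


A - A = {a - a' : a, a' ∈ A}; |A| = 6.
Bounds: 2|A|-1 ≤ |A - A| ≤ |A|² - |A| + 1, i.e. 11 ≤ |A - A| ≤ 31.
Note: 0 ∈ A - A always (from a - a). The set is symmetric: if d ∈ A - A then -d ∈ A - A.
Enumerate nonzero differences d = a - a' with a > a' (then include -d):
Positive differences: {1, 2, 3, 4, 5}
Full difference set: {0} ∪ (positive diffs) ∪ (negative diffs).
|A - A| = 1 + 2·5 = 11 (matches direct enumeration: 11).

|A - A| = 11


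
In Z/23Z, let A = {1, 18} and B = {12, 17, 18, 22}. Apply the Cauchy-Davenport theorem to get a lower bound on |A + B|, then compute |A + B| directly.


Cauchy-Davenport: |A + B| ≥ min(p, |A| + |B| - 1) for A, B nonempty in Z/pZ.
|A| = 2, |B| = 4, p = 23.
CD lower bound = min(23, 2 + 4 - 1) = min(23, 5) = 5.
Compute A + B mod 23 directly:
a = 1: 1+12=13, 1+17=18, 1+18=19, 1+22=0
a = 18: 18+12=7, 18+17=12, 18+18=13, 18+22=17
A + B = {0, 7, 12, 13, 17, 18, 19}, so |A + B| = 7.
Verify: 7 ≥ 5? Yes ✓.

CD lower bound = 5, actual |A + B| = 7.


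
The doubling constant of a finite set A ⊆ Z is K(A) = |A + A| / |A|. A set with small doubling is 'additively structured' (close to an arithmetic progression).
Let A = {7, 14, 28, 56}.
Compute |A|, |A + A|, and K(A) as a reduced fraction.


|A| = 4.
Compute A + A by enumerating all 16 pairs.
A + A = {14, 21, 28, 35, 42, 56, 63, 70, 84, 112}, so |A + A| = 10.
K = |A + A| / |A| = 10/4 = 5/2 ≈ 2.5000.
Reference: AP of size 4 gives K = 7/4 ≈ 1.7500; a fully generic set of size 4 gives K ≈ 2.5000.

|A| = 4, |A + A| = 10, K = 10/4 = 5/2.


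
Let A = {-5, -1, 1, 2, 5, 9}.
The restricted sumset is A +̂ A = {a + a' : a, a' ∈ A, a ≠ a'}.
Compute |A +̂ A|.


Restricted sumset: A +̂ A = {a + a' : a ∈ A, a' ∈ A, a ≠ a'}.
Equivalently, take A + A and drop any sum 2a that is achievable ONLY as a + a for a ∈ A (i.e. sums representable only with equal summands).
Enumerate pairs (a, a') with a < a' (symmetric, so each unordered pair gives one sum; this covers all a ≠ a'):
  -5 + -1 = -6
  -5 + 1 = -4
  -5 + 2 = -3
  -5 + 5 = 0
  -5 + 9 = 4
  -1 + 1 = 0
  -1 + 2 = 1
  -1 + 5 = 4
  -1 + 9 = 8
  1 + 2 = 3
  1 + 5 = 6
  1 + 9 = 10
  2 + 5 = 7
  2 + 9 = 11
  5 + 9 = 14
Collected distinct sums: {-6, -4, -3, 0, 1, 3, 4, 6, 7, 8, 10, 11, 14}
|A +̂ A| = 13
(Reference bound: |A +̂ A| ≥ 2|A| - 3 for |A| ≥ 2, with |A| = 6 giving ≥ 9.)

|A +̂ A| = 13


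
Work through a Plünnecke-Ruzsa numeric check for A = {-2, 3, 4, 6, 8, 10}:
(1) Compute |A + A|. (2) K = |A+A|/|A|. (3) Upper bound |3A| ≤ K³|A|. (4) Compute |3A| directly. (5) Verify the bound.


|A| = 6.
Step 1: Compute A + A by enumerating all 36 pairs.
A + A = {-4, 1, 2, 4, 6, 7, 8, 9, 10, 11, 12, 13, 14, 16, 18, 20}, so |A + A| = 16.
Step 2: Doubling constant K = |A + A|/|A| = 16/6 = 16/6 ≈ 2.6667.
Step 3: Plünnecke-Ruzsa gives |3A| ≤ K³·|A| = (2.6667)³ · 6 ≈ 113.7778.
Step 4: Compute 3A = A + A + A directly by enumerating all triples (a,b,c) ∈ A³; |3A| = 28.
Step 5: Check 28 ≤ 113.7778? Yes ✓.

K = 16/6, Plünnecke-Ruzsa bound K³|A| ≈ 113.7778, |3A| = 28, inequality holds.


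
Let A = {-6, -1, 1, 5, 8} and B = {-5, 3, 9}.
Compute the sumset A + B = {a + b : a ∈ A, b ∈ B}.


A + B = {a + b : a ∈ A, b ∈ B}.
Enumerate all |A|·|B| = 5·3 = 15 pairs (a, b) and collect distinct sums.
a = -6: -6+-5=-11, -6+3=-3, -6+9=3
a = -1: -1+-5=-6, -1+3=2, -1+9=8
a = 1: 1+-5=-4, 1+3=4, 1+9=10
a = 5: 5+-5=0, 5+3=8, 5+9=14
a = 8: 8+-5=3, 8+3=11, 8+9=17
Collecting distinct sums: A + B = {-11, -6, -4, -3, 0, 2, 3, 4, 8, 10, 11, 14, 17}
|A + B| = 13

A + B = {-11, -6, -4, -3, 0, 2, 3, 4, 8, 10, 11, 14, 17}


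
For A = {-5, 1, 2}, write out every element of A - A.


A - A = {a - a' : a, a' ∈ A}.
Compute a - a' for each ordered pair (a, a'):
a = -5: -5--5=0, -5-1=-6, -5-2=-7
a = 1: 1--5=6, 1-1=0, 1-2=-1
a = 2: 2--5=7, 2-1=1, 2-2=0
Collecting distinct values (and noting 0 appears from a-a):
A - A = {-7, -6, -1, 0, 1, 6, 7}
|A - A| = 7

A - A = {-7, -6, -1, 0, 1, 6, 7}


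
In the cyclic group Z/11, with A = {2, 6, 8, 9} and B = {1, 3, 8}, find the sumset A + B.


Work in Z/11Z: reduce every sum a + b modulo 11.
Enumerate all 12 pairs:
a = 2: 2+1=3, 2+3=5, 2+8=10
a = 6: 6+1=7, 6+3=9, 6+8=3
a = 8: 8+1=9, 8+3=0, 8+8=5
a = 9: 9+1=10, 9+3=1, 9+8=6
Distinct residues collected: {0, 1, 3, 5, 6, 7, 9, 10}
|A + B| = 8 (out of 11 total residues).

A + B = {0, 1, 3, 5, 6, 7, 9, 10}


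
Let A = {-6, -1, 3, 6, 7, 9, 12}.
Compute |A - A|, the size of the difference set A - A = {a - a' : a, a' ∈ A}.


A - A = {a - a' : a, a' ∈ A}; |A| = 7.
Bounds: 2|A|-1 ≤ |A - A| ≤ |A|² - |A| + 1, i.e. 13 ≤ |A - A| ≤ 43.
Note: 0 ∈ A - A always (from a - a). The set is symmetric: if d ∈ A - A then -d ∈ A - A.
Enumerate nonzero differences d = a - a' with a > a' (then include -d):
Positive differences: {1, 2, 3, 4, 5, 6, 7, 8, 9, 10, 12, 13, 15, 18}
Full difference set: {0} ∪ (positive diffs) ∪ (negative diffs).
|A - A| = 1 + 2·14 = 29 (matches direct enumeration: 29).

|A - A| = 29


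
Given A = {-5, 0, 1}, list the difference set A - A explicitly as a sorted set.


A - A = {a - a' : a, a' ∈ A}.
Compute a - a' for each ordered pair (a, a'):
a = -5: -5--5=0, -5-0=-5, -5-1=-6
a = 0: 0--5=5, 0-0=0, 0-1=-1
a = 1: 1--5=6, 1-0=1, 1-1=0
Collecting distinct values (and noting 0 appears from a-a):
A - A = {-6, -5, -1, 0, 1, 5, 6}
|A - A| = 7

A - A = {-6, -5, -1, 0, 1, 5, 6}


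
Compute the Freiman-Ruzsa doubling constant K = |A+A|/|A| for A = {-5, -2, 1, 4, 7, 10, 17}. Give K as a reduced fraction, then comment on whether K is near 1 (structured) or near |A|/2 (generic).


|A| = 7.
Compute A + A by enumerating all 49 pairs.
A + A = {-10, -7, -4, -1, 2, 5, 8, 11, 12, 14, 15, 17, 18, 20, 21, 24, 27, 34}, so |A + A| = 18.
K = |A + A| / |A| = 18/7 (already in lowest terms) ≈ 2.5714.
Reference: AP of size 7 gives K = 13/7 ≈ 1.8571; a fully generic set of size 7 gives K ≈ 4.0000.

|A| = 7, |A + A| = 18, K = 18/7.


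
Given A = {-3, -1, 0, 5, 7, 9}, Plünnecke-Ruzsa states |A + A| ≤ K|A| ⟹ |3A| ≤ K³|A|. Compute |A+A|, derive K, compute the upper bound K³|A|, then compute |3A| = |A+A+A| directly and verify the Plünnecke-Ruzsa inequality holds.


|A| = 6.
Step 1: Compute A + A by enumerating all 36 pairs.
A + A = {-6, -4, -3, -2, -1, 0, 2, 4, 5, 6, 7, 8, 9, 10, 12, 14, 16, 18}, so |A + A| = 18.
Step 2: Doubling constant K = |A + A|/|A| = 18/6 = 18/6 ≈ 3.0000.
Step 3: Plünnecke-Ruzsa gives |3A| ≤ K³·|A| = (3.0000)³ · 6 ≈ 162.0000.
Step 4: Compute 3A = A + A + A directly by enumerating all triples (a,b,c) ∈ A³; |3A| = 32.
Step 5: Check 32 ≤ 162.0000? Yes ✓.

K = 18/6, Plünnecke-Ruzsa bound K³|A| ≈ 162.0000, |3A| = 32, inequality holds.


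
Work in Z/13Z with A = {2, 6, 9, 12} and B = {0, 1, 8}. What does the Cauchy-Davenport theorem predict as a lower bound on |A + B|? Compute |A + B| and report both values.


Cauchy-Davenport: |A + B| ≥ min(p, |A| + |B| - 1) for A, B nonempty in Z/pZ.
|A| = 4, |B| = 3, p = 13.
CD lower bound = min(13, 4 + 3 - 1) = min(13, 6) = 6.
Compute A + B mod 13 directly:
a = 2: 2+0=2, 2+1=3, 2+8=10
a = 6: 6+0=6, 6+1=7, 6+8=1
a = 9: 9+0=9, 9+1=10, 9+8=4
a = 12: 12+0=12, 12+1=0, 12+8=7
A + B = {0, 1, 2, 3, 4, 6, 7, 9, 10, 12}, so |A + B| = 10.
Verify: 10 ≥ 6? Yes ✓.

CD lower bound = 6, actual |A + B| = 10.


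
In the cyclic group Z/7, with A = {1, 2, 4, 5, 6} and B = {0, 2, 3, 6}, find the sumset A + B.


Work in Z/7Z: reduce every sum a + b modulo 7.
Enumerate all 20 pairs:
a = 1: 1+0=1, 1+2=3, 1+3=4, 1+6=0
a = 2: 2+0=2, 2+2=4, 2+3=5, 2+6=1
a = 4: 4+0=4, 4+2=6, 4+3=0, 4+6=3
a = 5: 5+0=5, 5+2=0, 5+3=1, 5+6=4
a = 6: 6+0=6, 6+2=1, 6+3=2, 6+6=5
Distinct residues collected: {0, 1, 2, 3, 4, 5, 6}
|A + B| = 7 (out of 7 total residues).

A + B = {0, 1, 2, 3, 4, 5, 6}
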